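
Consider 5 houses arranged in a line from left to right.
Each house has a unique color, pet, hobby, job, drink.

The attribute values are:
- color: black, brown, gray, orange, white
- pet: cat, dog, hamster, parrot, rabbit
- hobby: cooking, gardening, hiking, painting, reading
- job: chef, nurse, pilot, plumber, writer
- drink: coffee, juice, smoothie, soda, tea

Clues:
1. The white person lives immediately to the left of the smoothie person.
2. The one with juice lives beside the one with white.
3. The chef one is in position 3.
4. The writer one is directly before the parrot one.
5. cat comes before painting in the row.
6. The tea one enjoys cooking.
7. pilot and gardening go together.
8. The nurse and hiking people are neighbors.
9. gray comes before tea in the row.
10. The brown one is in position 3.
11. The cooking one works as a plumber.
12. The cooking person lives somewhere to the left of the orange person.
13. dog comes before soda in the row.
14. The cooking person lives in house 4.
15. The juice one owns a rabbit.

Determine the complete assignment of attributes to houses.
Solution:

House | Color | Pet | Hobby | Job | Drink
-----------------------------------------
  1   | gray | rabbit | reading | nurse | juice
  2   | white | cat | hiking | writer | coffee
  3   | brown | parrot | painting | chef | smoothie
  4   | black | dog | cooking | plumber | tea
  5   | orange | hamster | gardening | pilot | soda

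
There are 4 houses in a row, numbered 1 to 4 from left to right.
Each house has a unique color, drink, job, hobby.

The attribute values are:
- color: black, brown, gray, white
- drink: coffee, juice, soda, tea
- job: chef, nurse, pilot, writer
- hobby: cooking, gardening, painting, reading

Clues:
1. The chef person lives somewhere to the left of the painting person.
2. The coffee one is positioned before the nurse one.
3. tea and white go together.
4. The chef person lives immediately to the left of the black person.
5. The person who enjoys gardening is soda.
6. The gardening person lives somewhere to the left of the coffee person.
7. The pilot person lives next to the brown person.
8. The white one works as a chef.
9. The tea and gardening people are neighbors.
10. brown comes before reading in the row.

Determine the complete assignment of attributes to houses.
Solution:

House | Color | Drink | Job | Hobby
-----------------------------------
  1   | white | tea | chef | cooking
  2   | black | soda | pilot | gardening
  3   | brown | coffee | writer | painting
  4   | gray | juice | nurse | reading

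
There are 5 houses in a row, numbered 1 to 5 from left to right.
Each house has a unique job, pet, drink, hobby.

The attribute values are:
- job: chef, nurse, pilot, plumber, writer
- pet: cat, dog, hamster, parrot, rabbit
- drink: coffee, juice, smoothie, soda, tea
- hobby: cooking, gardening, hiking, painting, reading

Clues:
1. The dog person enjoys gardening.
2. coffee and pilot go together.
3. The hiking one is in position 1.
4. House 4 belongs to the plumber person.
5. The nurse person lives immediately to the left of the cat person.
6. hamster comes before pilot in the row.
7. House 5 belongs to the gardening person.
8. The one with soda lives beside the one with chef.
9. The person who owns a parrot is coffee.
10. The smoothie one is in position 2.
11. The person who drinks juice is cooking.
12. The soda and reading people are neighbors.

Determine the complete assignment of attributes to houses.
Solution:

House | Job | Pet | Drink | Hobby
---------------------------------
  1   | nurse | hamster | soda | hiking
  2   | chef | cat | smoothie | reading
  3   | pilot | parrot | coffee | painting
  4   | plumber | rabbit | juice | cooking
  5   | writer | dog | tea | gardening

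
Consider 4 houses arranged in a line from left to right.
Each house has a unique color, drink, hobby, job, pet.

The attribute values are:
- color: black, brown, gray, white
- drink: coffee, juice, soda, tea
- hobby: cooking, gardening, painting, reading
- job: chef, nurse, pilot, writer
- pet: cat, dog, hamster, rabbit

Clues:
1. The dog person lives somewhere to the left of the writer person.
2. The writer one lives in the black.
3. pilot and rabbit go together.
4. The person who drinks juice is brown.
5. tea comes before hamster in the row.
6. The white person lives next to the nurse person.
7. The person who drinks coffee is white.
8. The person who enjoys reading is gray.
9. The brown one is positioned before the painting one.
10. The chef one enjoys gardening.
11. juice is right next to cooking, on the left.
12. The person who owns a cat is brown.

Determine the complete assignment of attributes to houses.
Solution:

House | Color | Drink | Hobby | Job | Pet
-----------------------------------------
  1   | brown | juice | gardening | chef | cat
  2   | white | coffee | cooking | pilot | rabbit
  3   | gray | tea | reading | nurse | dog
  4   | black | soda | painting | writer | hamster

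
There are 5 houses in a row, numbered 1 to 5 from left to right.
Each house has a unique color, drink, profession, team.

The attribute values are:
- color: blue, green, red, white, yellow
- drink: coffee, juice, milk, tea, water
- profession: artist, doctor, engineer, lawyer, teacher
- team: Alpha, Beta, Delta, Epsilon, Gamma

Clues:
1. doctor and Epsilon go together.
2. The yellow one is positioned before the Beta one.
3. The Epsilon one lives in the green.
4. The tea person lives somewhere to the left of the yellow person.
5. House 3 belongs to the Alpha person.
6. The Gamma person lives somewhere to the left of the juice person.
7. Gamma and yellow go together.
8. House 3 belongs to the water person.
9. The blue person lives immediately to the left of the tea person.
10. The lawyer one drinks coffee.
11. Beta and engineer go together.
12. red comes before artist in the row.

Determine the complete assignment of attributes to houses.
Solution:

House | Color | Drink | Profession | Team
-----------------------------------------
  1   | blue | coffee | lawyer | Delta
  2   | green | tea | doctor | Epsilon
  3   | red | water | teacher | Alpha
  4   | yellow | milk | artist | Gamma
  5   | white | juice | engineer | Beta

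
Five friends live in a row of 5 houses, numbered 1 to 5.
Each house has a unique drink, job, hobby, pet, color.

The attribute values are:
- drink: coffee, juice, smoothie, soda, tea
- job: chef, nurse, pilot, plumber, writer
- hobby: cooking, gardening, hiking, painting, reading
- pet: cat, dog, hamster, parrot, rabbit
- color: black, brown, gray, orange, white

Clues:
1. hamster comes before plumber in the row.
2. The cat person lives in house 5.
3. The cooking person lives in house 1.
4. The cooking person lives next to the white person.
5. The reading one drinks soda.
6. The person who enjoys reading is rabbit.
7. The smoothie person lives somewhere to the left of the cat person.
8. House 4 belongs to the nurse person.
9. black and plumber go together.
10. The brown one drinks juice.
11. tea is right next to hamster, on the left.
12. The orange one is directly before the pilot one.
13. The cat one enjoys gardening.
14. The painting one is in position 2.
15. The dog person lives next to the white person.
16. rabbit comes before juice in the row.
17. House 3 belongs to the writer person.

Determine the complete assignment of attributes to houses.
Solution:

House | Drink | Job | Hobby | Pet | Color
-----------------------------------------
  1   | tea | chef | cooking | dog | orange
  2   | smoothie | pilot | painting | hamster | white
  3   | soda | writer | reading | rabbit | gray
  4   | juice | nurse | hiking | parrot | brown
  5   | coffee | plumber | gardening | cat | black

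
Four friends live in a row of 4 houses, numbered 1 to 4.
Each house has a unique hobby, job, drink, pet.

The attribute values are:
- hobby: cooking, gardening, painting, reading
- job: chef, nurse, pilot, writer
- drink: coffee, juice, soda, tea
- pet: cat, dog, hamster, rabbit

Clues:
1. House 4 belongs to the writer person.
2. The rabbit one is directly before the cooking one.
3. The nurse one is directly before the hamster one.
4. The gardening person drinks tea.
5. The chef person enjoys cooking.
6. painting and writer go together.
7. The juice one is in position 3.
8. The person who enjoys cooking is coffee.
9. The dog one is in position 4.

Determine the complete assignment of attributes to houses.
Solution:

House | Hobby | Job | Drink | Pet
---------------------------------
  1   | gardening | nurse | tea | rabbit
  2   | cooking | chef | coffee | hamster
  3   | reading | pilot | juice | cat
  4   | painting | writer | soda | dog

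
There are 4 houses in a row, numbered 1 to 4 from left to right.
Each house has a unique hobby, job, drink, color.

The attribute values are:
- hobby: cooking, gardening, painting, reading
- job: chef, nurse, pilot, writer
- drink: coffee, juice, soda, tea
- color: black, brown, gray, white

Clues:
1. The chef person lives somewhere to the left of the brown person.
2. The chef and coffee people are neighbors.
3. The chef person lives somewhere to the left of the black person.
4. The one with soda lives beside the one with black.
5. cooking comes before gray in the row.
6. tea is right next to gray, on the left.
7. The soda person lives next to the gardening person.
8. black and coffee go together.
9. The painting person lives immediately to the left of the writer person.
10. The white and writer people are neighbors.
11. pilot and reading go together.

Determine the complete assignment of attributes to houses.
Solution:

House | Hobby | Job | Drink | Color
-----------------------------------
  1   | painting | chef | soda | white
  2   | gardening | writer | coffee | black
  3   | cooking | nurse | tea | brown
  4   | reading | pilot | juice | gray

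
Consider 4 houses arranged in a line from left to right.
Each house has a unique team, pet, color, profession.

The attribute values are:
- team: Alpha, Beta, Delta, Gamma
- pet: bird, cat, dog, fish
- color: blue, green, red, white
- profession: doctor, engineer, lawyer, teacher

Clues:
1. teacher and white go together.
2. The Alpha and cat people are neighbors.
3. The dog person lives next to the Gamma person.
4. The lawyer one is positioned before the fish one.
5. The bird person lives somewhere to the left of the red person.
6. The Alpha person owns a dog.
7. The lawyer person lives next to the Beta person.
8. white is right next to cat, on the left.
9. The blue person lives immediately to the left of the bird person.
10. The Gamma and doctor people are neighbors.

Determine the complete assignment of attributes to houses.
Solution:

House | Team | Pet | Color | Profession
---------------------------------------
  1   | Alpha | dog | white | teacher
  2   | Gamma | cat | blue | lawyer
  3   | Beta | bird | green | doctor
  4   | Delta | fish | red | engineer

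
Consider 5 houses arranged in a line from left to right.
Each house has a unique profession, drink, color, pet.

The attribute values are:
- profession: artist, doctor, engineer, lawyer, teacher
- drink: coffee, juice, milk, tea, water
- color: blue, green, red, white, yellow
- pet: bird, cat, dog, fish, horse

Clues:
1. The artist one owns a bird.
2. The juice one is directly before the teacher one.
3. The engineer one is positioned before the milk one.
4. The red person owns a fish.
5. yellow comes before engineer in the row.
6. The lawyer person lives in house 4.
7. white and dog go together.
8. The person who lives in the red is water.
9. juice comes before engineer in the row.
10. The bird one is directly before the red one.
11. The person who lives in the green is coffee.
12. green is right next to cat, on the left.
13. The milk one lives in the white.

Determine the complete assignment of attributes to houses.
Solution:

House | Profession | Drink | Color | Pet
----------------------------------------
  1   | artist | juice | yellow | bird
  2   | teacher | water | red | fish
  3   | engineer | coffee | green | horse
  4   | lawyer | tea | blue | cat
  5   | doctor | milk | white | dog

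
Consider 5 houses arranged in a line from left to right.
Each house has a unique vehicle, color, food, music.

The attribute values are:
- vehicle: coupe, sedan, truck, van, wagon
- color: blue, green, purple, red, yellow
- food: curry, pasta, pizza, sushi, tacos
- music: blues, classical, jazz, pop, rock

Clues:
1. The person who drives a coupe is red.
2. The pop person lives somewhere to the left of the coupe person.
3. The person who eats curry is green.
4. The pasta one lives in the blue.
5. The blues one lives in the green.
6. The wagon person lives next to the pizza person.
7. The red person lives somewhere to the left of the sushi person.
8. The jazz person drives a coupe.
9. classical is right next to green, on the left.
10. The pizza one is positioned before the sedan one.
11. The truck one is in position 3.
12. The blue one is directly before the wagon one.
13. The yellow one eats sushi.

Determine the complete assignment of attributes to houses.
Solution:

House | Vehicle | Color | Food | Music
--------------------------------------
  1   | van | blue | pasta | classical
  2   | wagon | green | curry | blues
  3   | truck | purple | pizza | pop
  4   | coupe | red | tacos | jazz
  5   | sedan | yellow | sushi | rock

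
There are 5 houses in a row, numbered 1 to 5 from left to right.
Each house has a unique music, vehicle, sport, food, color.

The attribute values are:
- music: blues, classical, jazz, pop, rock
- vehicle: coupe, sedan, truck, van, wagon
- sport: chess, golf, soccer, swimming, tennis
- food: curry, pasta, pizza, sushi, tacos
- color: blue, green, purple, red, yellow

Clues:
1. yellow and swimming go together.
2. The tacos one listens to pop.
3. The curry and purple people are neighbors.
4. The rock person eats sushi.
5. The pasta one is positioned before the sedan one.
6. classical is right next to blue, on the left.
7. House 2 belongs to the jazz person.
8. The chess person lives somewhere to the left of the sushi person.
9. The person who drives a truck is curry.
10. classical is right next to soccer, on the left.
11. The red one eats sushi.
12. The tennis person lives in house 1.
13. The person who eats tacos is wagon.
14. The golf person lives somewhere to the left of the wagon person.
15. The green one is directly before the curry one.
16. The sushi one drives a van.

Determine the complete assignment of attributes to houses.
Solution:

House | Music | Vehicle | Sport | Food | Color
----------------------------------------------
  1   | classical | coupe | tennis | pasta | green
  2   | jazz | truck | soccer | curry | blue
  3   | blues | sedan | chess | pizza | purple
  4   | rock | van | golf | sushi | red
  5   | pop | wagon | swimming | tacos | yellow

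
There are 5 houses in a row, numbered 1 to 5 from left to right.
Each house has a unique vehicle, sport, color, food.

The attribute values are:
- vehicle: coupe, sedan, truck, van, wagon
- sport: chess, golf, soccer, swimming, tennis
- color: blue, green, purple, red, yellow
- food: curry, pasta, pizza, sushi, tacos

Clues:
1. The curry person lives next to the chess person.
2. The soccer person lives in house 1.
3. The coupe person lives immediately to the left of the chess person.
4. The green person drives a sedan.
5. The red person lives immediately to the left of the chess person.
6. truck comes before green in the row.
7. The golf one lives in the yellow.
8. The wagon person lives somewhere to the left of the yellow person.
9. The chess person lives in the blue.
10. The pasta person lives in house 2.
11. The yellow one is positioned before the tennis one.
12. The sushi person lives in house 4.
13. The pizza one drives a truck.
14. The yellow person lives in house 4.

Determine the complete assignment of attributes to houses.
Solution:

House | Vehicle | Sport | Color | Food
--------------------------------------
  1   | coupe | soccer | red | curry
  2   | wagon | chess | blue | pasta
  3   | truck | swimming | purple | pizza
  4   | van | golf | yellow | sushi
  5   | sedan | tennis | green | tacos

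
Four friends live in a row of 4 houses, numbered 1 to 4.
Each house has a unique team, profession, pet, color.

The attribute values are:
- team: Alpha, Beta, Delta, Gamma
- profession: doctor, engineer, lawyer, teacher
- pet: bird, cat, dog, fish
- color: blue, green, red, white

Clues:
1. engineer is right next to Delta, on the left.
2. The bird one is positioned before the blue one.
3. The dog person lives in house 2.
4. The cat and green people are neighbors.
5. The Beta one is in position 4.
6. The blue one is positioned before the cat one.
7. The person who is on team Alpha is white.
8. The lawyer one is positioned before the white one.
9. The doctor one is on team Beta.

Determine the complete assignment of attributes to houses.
Solution:

House | Team | Profession | Pet | Color
---------------------------------------
  1   | Gamma | engineer | bird | red
  2   | Delta | lawyer | dog | blue
  3   | Alpha | teacher | cat | white
  4   | Beta | doctor | fish | green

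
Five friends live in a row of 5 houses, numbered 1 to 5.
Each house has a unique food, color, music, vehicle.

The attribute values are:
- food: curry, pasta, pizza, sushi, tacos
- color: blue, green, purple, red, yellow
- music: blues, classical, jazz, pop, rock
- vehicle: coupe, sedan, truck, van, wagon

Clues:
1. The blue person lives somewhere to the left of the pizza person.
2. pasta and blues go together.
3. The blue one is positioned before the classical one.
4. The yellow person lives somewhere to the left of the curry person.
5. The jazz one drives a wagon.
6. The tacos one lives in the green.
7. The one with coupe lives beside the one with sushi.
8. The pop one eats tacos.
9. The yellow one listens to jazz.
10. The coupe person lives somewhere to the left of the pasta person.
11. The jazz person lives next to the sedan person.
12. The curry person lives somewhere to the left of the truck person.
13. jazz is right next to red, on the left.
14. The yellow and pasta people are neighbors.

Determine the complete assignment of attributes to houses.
Solution:

House | Food | Color | Music | Vehicle
--------------------------------------
  1   | tacos | green | pop | coupe
  2   | sushi | yellow | jazz | wagon
  3   | pasta | red | blues | sedan
  4   | curry | blue | rock | van
  5   | pizza | purple | classical | truck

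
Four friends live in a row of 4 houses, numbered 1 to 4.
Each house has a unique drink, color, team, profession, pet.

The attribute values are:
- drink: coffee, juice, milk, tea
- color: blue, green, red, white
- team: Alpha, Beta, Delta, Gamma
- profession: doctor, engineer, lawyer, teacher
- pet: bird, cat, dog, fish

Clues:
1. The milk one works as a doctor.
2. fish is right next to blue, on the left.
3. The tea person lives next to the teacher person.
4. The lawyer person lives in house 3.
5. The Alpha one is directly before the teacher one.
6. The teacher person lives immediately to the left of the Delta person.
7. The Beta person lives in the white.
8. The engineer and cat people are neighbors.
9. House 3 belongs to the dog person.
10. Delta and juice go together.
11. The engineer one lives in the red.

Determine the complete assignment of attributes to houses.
Solution:

House | Drink | Color | Team | Profession | Pet
-----------------------------------------------
  1   | tea | red | Alpha | engineer | fish
  2   | coffee | blue | Gamma | teacher | cat
  3   | juice | green | Delta | lawyer | dog
  4   | milk | white | Beta | doctor | bird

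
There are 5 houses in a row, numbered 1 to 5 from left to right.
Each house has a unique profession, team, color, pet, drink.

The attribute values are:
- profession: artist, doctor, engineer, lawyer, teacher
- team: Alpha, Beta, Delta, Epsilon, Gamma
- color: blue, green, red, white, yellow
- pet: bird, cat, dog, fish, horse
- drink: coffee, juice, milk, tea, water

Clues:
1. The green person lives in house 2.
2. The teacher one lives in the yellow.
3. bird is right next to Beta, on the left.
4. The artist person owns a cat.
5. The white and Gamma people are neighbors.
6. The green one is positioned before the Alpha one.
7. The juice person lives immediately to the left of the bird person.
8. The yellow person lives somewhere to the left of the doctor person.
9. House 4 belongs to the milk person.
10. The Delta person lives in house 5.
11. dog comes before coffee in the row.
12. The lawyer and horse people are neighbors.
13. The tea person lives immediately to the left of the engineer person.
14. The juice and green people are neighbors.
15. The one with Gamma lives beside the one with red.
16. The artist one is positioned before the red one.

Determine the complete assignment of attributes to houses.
Solution:

House | Profession | Team | Color | Pet | Drink
-----------------------------------------------
  1   | artist | Epsilon | white | cat | juice
  2   | lawyer | Gamma | green | bird | tea
  3   | engineer | Beta | red | horse | water
  4   | teacher | Alpha | yellow | dog | milk
  5   | doctor | Delta | blue | fish | coffee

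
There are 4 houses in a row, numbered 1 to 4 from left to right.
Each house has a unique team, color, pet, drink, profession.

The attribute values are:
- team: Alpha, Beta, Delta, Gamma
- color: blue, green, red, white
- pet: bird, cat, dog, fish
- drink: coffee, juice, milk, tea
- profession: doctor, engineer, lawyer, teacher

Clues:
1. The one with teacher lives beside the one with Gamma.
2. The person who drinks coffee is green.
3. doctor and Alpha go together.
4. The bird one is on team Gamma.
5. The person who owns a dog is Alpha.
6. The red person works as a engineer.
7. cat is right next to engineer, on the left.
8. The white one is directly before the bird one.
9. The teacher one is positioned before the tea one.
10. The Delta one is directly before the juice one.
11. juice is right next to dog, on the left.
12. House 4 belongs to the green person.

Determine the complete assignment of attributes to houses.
Solution:

House | Team | Color | Pet | Drink | Profession
-----------------------------------------------
  1   | Delta | white | cat | milk | teacher
  2   | Gamma | red | bird | juice | engineer
  3   | Alpha | blue | dog | tea | doctor
  4   | Beta | green | fish | coffee | lawyer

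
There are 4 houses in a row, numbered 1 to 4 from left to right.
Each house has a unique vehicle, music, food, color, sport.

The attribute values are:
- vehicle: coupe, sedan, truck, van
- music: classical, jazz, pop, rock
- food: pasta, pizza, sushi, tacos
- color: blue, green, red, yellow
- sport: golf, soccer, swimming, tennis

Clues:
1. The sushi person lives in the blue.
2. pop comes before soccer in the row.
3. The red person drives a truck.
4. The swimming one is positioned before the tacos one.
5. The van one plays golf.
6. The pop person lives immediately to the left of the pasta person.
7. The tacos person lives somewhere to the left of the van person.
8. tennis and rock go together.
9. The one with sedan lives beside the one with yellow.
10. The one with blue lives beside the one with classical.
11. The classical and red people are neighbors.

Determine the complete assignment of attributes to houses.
Solution:

House | Vehicle | Music | Food | Color | Sport
----------------------------------------------
  1   | sedan | pop | sushi | blue | swimming
  2   | coupe | classical | pasta | yellow | soccer
  3   | truck | rock | tacos | red | tennis
  4   | van | jazz | pizza | green | golf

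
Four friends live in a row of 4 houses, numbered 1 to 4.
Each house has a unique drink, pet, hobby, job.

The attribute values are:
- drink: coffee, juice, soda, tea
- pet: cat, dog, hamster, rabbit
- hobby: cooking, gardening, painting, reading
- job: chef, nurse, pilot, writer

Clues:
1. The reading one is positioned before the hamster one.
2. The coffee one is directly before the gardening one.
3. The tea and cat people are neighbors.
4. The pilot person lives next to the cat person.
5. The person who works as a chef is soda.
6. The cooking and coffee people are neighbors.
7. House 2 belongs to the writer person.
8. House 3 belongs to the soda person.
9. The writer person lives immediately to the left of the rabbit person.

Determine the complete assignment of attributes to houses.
Solution:

House | Drink | Pet | Hobby | Job
---------------------------------
  1   | tea | dog | cooking | pilot
  2   | coffee | cat | reading | writer
  3   | soda | rabbit | gardening | chef
  4   | juice | hamster | painting | nurse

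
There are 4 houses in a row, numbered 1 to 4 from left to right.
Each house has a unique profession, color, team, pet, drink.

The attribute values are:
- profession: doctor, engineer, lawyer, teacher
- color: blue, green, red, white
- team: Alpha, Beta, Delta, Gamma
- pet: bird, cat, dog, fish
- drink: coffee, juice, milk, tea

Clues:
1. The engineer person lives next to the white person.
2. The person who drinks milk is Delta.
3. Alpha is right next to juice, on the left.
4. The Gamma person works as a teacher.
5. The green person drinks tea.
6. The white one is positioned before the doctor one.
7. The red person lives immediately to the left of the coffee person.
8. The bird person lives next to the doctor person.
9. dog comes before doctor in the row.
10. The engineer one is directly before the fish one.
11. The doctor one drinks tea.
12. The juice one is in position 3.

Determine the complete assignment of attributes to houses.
Solution:

House | Profession | Color | Team | Pet | Drink
-----------------------------------------------
  1   | engineer | red | Delta | dog | milk
  2   | lawyer | white | Alpha | fish | coffee
  3   | teacher | blue | Gamma | bird | juice
  4   | doctor | green | Beta | cat | tea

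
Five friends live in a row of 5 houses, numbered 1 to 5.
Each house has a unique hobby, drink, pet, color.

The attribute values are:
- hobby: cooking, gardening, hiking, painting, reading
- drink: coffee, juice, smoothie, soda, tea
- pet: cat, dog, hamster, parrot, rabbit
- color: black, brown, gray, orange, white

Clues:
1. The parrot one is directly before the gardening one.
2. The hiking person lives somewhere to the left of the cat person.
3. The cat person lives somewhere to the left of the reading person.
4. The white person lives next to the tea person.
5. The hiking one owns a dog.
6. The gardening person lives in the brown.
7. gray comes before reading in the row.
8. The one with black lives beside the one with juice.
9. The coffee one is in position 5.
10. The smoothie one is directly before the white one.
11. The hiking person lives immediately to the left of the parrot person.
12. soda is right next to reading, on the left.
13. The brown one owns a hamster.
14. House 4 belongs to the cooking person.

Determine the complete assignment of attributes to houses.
Solution:

House | Hobby | Drink | Pet | Color
-----------------------------------
  1   | hiking | smoothie | dog | black
  2   | painting | juice | parrot | white
  3   | gardening | tea | hamster | brown
  4   | cooking | soda | cat | gray
  5   | reading | coffee | rabbit | orange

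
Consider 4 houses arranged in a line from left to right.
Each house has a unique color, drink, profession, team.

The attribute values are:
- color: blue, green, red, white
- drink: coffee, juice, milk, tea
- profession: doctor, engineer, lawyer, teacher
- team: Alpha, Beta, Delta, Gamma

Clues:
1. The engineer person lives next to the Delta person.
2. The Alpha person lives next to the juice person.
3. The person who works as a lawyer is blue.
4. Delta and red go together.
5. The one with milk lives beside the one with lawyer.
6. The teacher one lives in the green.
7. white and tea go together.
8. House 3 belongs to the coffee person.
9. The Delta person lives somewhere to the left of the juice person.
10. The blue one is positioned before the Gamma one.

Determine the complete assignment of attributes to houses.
Solution:

House | Color | Drink | Profession | Team
-----------------------------------------
  1   | white | tea | engineer | Beta
  2   | red | milk | doctor | Delta
  3   | blue | coffee | lawyer | Alpha
  4   | green | juice | teacher | Gamma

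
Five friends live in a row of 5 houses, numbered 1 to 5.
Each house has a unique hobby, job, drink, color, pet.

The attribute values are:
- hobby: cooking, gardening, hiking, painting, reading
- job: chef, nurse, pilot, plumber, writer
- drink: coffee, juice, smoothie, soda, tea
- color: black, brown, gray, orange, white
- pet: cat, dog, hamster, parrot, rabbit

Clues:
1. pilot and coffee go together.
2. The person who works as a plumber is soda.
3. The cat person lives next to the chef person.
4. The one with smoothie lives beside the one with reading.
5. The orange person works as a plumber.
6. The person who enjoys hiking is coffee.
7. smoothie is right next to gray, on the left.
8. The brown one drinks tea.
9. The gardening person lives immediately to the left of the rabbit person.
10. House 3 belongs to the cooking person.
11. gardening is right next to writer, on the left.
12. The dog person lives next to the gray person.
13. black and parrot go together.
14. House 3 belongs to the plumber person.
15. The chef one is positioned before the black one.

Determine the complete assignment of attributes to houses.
Solution:

House | Hobby | Job | Drink | Color | Pet
-----------------------------------------
  1   | gardening | nurse | smoothie | white | dog
  2   | reading | writer | juice | gray | rabbit
  3   | cooking | plumber | soda | orange | cat
  4   | painting | chef | tea | brown | hamster
  5   | hiking | pilot | coffee | black | parrot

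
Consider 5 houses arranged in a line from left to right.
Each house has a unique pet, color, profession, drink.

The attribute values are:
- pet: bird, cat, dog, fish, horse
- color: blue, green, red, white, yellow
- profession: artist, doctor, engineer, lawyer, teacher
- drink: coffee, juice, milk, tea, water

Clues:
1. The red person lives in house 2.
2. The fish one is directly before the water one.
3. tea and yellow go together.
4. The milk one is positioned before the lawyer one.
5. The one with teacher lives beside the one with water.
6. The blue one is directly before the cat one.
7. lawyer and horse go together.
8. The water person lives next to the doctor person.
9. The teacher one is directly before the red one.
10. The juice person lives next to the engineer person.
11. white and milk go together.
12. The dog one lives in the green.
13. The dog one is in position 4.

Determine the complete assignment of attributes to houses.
Solution:

House | Pet | Color | Profession | Drink
----------------------------------------
  1   | fish | blue | teacher | juice
  2   | cat | red | engineer | water
  3   | bird | white | doctor | milk
  4   | dog | green | artist | coffee
  5   | horse | yellow | lawyer | tea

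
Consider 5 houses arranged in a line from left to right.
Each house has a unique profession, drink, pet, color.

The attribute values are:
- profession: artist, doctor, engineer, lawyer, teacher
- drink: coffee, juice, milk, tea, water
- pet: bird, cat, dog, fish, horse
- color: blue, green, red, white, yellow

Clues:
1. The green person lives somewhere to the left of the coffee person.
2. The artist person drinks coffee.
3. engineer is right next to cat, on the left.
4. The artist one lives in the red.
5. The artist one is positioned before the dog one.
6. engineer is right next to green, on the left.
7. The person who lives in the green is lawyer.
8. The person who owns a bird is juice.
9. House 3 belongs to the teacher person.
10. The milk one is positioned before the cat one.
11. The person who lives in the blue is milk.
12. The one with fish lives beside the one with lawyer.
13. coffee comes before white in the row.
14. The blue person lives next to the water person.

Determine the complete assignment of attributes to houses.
Solution:

House | Profession | Drink | Pet | Color
----------------------------------------
  1   | engineer | milk | fish | blue
  2   | lawyer | water | cat | green
  3   | teacher | juice | bird | yellow
  4   | artist | coffee | horse | red
  5   | doctor | tea | dog | white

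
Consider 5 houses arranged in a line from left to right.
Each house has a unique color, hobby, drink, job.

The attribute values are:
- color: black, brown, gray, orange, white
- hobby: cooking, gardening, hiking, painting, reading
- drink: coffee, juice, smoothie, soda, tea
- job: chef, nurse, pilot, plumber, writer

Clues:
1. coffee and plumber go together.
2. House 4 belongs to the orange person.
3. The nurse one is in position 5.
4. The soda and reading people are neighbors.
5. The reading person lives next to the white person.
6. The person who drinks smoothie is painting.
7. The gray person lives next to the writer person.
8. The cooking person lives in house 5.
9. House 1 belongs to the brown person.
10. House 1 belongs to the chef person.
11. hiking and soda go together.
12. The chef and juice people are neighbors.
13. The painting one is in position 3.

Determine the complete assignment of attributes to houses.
Solution:

House | Color | Hobby | Drink | Job
-----------------------------------
  1   | brown | hiking | soda | chef
  2   | gray | reading | juice | pilot
  3   | white | painting | smoothie | writer
  4   | orange | gardening | coffee | plumber
  5   | black | cooking | tea | nurse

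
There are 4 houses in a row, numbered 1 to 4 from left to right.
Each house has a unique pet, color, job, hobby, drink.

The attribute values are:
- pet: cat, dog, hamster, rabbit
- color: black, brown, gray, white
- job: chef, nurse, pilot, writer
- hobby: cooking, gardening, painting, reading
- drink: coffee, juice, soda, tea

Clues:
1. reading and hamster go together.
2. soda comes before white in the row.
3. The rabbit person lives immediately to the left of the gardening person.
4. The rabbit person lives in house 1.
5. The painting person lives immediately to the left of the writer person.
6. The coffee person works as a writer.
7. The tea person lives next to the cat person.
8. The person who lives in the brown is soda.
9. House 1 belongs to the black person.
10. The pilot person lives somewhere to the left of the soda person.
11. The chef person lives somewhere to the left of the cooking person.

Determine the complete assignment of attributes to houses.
Solution:

House | Pet | Color | Job | Hobby | Drink
-----------------------------------------
  1   | rabbit | black | pilot | painting | tea
  2   | cat | gray | writer | gardening | coffee
  3   | hamster | brown | chef | reading | soda
  4   | dog | white | nurse | cooking | juice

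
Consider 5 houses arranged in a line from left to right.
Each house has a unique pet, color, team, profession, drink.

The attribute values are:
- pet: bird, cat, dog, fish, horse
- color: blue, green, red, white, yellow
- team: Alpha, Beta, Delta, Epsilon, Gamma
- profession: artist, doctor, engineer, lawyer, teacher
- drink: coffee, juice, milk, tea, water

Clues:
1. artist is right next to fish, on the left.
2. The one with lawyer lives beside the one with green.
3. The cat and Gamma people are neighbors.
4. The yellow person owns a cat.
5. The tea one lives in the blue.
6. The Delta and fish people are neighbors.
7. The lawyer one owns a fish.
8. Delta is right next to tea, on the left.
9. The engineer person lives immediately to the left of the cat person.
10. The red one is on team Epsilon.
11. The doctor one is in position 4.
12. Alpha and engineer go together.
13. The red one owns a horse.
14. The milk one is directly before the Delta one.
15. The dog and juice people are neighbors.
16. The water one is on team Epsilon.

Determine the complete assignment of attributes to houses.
Solution:

House | Pet | Color | Team | Profession | Drink
-----------------------------------------------
  1   | dog | white | Alpha | engineer | milk
  2   | cat | yellow | Delta | artist | juice
  3   | fish | blue | Gamma | lawyer | tea
  4   | bird | green | Beta | doctor | coffee
  5   | horse | red | Epsilon | teacher | water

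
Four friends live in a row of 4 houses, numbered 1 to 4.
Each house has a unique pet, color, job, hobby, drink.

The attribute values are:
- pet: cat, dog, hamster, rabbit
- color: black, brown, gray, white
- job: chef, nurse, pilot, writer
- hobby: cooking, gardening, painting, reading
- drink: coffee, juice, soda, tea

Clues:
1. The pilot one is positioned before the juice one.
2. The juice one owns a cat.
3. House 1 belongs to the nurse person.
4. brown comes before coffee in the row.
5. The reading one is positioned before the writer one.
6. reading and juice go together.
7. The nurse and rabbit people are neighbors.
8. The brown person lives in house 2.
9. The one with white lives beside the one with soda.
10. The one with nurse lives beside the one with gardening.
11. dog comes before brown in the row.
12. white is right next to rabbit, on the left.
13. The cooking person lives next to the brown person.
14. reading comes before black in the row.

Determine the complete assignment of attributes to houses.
Solution:

House | Pet | Color | Job | Hobby | Drink
-----------------------------------------
  1   | dog | white | nurse | cooking | tea
  2   | rabbit | brown | pilot | gardening | soda
  3   | cat | gray | chef | reading | juice
  4   | hamster | black | writer | painting | coffee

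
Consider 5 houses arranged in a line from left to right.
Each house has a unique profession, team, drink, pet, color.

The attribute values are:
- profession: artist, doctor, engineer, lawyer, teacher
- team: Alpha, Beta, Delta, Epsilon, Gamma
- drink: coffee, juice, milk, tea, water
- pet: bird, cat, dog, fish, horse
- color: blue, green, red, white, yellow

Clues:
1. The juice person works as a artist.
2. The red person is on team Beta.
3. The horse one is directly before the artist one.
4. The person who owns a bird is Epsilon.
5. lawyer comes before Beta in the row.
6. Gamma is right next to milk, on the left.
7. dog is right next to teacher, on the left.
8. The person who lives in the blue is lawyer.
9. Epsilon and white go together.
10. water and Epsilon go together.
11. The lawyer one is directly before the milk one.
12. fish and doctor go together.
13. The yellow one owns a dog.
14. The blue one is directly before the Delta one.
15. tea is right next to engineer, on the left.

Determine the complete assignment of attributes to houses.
Solution:

House | Profession | Team | Drink | Pet | Color
-----------------------------------------------
  1   | lawyer | Gamma | tea | cat | blue
  2   | engineer | Delta | milk | horse | green
  3   | artist | Alpha | juice | dog | yellow
  4   | teacher | Epsilon | water | bird | white
  5   | doctor | Beta | coffee | fish | red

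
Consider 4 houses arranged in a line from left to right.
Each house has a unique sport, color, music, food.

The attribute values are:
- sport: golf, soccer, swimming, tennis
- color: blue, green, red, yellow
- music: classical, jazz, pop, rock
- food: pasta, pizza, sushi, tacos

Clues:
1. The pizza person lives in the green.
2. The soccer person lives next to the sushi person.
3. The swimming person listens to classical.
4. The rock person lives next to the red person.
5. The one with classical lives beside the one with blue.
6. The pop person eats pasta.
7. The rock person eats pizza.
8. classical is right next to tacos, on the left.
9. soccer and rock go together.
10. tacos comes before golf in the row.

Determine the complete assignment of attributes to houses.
Solution:

House | Sport | Color | Music | Food
------------------------------------
  1   | soccer | green | rock | pizza
  2   | swimming | red | classical | sushi
  3   | tennis | blue | jazz | tacos
  4   | golf | yellow | pop | pasta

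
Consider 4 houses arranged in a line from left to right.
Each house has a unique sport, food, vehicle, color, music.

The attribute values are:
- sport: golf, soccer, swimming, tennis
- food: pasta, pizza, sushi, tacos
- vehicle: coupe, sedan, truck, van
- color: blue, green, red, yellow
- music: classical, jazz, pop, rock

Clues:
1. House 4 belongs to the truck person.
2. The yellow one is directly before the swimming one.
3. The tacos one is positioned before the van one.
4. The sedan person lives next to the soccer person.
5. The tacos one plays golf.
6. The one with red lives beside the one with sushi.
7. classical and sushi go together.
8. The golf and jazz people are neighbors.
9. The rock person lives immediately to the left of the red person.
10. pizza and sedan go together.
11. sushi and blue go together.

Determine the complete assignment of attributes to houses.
Solution:

House | Sport | Food | Vehicle | Color | Music
----------------------------------------------
  1   | golf | tacos | coupe | yellow | rock
  2   | swimming | pizza | sedan | red | jazz
  3   | soccer | sushi | van | blue | classical
  4   | tennis | pasta | truck | green | pop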